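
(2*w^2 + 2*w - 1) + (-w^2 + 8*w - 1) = w^2 + 10*w - 2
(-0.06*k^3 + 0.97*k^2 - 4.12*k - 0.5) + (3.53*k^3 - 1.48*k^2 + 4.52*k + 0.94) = 3.47*k^3 - 0.51*k^2 + 0.399999999999999*k + 0.44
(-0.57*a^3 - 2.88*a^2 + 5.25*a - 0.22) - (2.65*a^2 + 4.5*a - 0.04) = -0.57*a^3 - 5.53*a^2 + 0.75*a - 0.18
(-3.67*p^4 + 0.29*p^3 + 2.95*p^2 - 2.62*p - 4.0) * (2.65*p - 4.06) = -9.7255*p^5 + 15.6687*p^4 + 6.6401*p^3 - 18.92*p^2 + 0.0372000000000003*p + 16.24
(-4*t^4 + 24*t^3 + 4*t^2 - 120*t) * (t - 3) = -4*t^5 + 36*t^4 - 68*t^3 - 132*t^2 + 360*t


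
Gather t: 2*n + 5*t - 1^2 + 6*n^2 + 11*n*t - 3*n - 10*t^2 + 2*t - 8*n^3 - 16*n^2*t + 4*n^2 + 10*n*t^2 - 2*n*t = -8*n^3 + 10*n^2 - n + t^2*(10*n - 10) + t*(-16*n^2 + 9*n + 7) - 1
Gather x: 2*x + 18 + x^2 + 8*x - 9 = x^2 + 10*x + 9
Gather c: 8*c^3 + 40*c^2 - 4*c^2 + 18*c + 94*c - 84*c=8*c^3 + 36*c^2 + 28*c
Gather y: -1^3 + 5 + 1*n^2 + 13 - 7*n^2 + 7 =24 - 6*n^2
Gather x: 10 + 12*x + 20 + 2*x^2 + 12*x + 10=2*x^2 + 24*x + 40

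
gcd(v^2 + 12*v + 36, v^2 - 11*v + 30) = 1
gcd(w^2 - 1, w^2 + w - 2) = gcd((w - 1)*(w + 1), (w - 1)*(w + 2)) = w - 1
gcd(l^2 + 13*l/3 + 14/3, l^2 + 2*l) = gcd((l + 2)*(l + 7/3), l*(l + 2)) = l + 2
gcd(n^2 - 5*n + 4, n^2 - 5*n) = 1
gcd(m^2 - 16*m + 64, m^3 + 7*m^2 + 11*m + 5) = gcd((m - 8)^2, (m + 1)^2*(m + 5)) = 1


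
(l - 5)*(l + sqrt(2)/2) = l^2 - 5*l + sqrt(2)*l/2 - 5*sqrt(2)/2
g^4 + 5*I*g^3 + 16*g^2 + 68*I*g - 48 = (g - 4*I)*(g + I)*(g + 2*I)*(g + 6*I)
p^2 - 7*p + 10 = (p - 5)*(p - 2)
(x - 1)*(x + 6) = x^2 + 5*x - 6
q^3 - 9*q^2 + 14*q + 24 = (q - 6)*(q - 4)*(q + 1)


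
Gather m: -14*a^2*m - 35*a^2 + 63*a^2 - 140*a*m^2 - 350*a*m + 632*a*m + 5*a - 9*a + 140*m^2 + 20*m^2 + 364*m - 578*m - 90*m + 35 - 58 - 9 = 28*a^2 - 4*a + m^2*(160 - 140*a) + m*(-14*a^2 + 282*a - 304) - 32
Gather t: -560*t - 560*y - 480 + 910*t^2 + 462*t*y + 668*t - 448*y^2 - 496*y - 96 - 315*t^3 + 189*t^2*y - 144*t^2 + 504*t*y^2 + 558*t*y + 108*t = -315*t^3 + t^2*(189*y + 766) + t*(504*y^2 + 1020*y + 216) - 448*y^2 - 1056*y - 576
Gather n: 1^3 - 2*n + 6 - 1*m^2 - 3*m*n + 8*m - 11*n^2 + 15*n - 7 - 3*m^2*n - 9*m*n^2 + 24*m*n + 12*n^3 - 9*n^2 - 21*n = -m^2 + 8*m + 12*n^3 + n^2*(-9*m - 20) + n*(-3*m^2 + 21*m - 8)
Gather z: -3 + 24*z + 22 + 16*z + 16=40*z + 35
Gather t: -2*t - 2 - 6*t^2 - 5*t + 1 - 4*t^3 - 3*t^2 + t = -4*t^3 - 9*t^2 - 6*t - 1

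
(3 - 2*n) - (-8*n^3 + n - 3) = 8*n^3 - 3*n + 6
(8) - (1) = 7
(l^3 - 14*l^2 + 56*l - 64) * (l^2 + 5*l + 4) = l^5 - 9*l^4 - 10*l^3 + 160*l^2 - 96*l - 256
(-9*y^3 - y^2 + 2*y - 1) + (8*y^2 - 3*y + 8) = -9*y^3 + 7*y^2 - y + 7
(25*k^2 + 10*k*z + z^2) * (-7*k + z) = -175*k^3 - 45*k^2*z + 3*k*z^2 + z^3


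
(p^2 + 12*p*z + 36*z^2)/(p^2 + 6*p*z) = (p + 6*z)/p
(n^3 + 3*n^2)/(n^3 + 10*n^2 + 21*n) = n/(n + 7)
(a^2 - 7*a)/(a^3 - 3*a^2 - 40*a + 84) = a/(a^2 + 4*a - 12)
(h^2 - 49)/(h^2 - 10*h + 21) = (h + 7)/(h - 3)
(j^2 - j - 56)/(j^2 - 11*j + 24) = (j + 7)/(j - 3)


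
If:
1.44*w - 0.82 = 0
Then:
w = 0.57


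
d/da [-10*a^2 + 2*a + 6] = 2 - 20*a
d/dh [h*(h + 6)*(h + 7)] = 3*h^2 + 26*h + 42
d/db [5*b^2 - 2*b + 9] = 10*b - 2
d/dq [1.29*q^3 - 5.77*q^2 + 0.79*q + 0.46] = 3.87*q^2 - 11.54*q + 0.79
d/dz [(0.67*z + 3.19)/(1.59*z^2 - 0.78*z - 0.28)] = (-1.0653*z^2 - 10.1442*z + 2.3006)/(2.5281*z^4 - 2.4804*z^3 - 0.282*z^2 + 0.4368*z + 0.0784)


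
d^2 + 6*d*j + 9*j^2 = (d + 3*j)^2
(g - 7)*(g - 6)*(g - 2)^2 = g^4 - 17*g^3 + 98*g^2 - 220*g + 168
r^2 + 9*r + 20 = (r + 4)*(r + 5)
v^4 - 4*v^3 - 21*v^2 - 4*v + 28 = (v - 7)*(v - 1)*(v + 2)^2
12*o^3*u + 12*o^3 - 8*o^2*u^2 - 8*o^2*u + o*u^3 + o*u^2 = (-6*o + u)*(-2*o + u)*(o*u + o)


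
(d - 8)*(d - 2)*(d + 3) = d^3 - 7*d^2 - 14*d + 48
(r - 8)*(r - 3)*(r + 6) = r^3 - 5*r^2 - 42*r + 144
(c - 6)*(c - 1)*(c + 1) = c^3 - 6*c^2 - c + 6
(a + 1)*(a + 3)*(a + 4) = a^3 + 8*a^2 + 19*a + 12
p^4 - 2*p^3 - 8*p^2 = p^2*(p - 4)*(p + 2)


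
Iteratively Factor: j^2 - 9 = (j - 3)*(j + 3)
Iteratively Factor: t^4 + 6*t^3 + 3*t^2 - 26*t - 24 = (t + 3)*(t^3 + 3*t^2 - 6*t - 8) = (t - 2)*(t + 3)*(t^2 + 5*t + 4) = (t - 2)*(t + 1)*(t + 3)*(t + 4)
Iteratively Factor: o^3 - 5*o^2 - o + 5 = (o - 1)*(o^2 - 4*o - 5) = (o - 5)*(o - 1)*(o + 1)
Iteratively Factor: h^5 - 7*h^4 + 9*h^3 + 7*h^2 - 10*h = (h - 2)*(h^4 - 5*h^3 - h^2 + 5*h) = (h - 2)*(h + 1)*(h^3 - 6*h^2 + 5*h) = (h - 2)*(h - 1)*(h + 1)*(h^2 - 5*h) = h*(h - 2)*(h - 1)*(h + 1)*(h - 5)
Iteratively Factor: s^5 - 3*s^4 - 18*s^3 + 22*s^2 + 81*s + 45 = (s - 3)*(s^4 - 18*s^2 - 32*s - 15) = (s - 3)*(s + 1)*(s^3 - s^2 - 17*s - 15) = (s - 3)*(s + 1)*(s + 3)*(s^2 - 4*s - 5) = (s - 3)*(s + 1)^2*(s + 3)*(s - 5)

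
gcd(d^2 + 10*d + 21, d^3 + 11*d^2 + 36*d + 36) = d + 3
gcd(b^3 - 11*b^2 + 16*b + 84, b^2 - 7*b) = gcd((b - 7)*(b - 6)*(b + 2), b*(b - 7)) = b - 7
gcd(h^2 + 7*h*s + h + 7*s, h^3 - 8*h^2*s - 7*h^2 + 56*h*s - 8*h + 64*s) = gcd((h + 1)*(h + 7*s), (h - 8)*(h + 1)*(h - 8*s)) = h + 1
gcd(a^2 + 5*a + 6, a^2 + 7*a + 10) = a + 2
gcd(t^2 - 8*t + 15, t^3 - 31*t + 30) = t - 5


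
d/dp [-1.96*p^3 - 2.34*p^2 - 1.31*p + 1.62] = -5.88*p^2 - 4.68*p - 1.31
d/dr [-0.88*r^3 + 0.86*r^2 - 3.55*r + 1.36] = -2.64*r^2 + 1.72*r - 3.55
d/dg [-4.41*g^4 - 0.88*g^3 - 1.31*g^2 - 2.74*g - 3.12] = -17.64*g^3 - 2.64*g^2 - 2.62*g - 2.74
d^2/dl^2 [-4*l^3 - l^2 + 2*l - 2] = -24*l - 2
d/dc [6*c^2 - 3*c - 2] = 12*c - 3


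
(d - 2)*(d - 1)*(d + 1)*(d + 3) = d^4 + d^3 - 7*d^2 - d + 6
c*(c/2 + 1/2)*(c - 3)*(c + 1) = c^4/2 - c^3/2 - 5*c^2/2 - 3*c/2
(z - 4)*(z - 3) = z^2 - 7*z + 12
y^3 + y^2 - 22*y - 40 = (y - 5)*(y + 2)*(y + 4)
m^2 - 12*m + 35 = (m - 7)*(m - 5)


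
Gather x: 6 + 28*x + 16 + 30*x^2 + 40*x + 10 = 30*x^2 + 68*x + 32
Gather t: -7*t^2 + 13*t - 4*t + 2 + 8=-7*t^2 + 9*t + 10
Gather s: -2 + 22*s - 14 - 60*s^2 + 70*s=-60*s^2 + 92*s - 16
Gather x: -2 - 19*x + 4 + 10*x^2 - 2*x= 10*x^2 - 21*x + 2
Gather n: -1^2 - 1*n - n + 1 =-2*n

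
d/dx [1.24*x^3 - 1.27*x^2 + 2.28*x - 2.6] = 3.72*x^2 - 2.54*x + 2.28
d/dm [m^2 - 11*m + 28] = 2*m - 11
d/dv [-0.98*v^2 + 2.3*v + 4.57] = 2.3 - 1.96*v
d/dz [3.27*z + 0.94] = 3.27000000000000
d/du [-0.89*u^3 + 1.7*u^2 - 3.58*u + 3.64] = -2.67*u^2 + 3.4*u - 3.58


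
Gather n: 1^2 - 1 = 0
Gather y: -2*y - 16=-2*y - 16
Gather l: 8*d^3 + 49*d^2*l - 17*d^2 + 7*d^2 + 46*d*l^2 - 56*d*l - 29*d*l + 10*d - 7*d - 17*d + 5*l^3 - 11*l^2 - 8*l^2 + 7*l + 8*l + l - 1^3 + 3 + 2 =8*d^3 - 10*d^2 - 14*d + 5*l^3 + l^2*(46*d - 19) + l*(49*d^2 - 85*d + 16) + 4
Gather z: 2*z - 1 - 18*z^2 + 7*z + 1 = -18*z^2 + 9*z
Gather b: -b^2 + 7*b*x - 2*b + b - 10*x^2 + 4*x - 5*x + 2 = -b^2 + b*(7*x - 1) - 10*x^2 - x + 2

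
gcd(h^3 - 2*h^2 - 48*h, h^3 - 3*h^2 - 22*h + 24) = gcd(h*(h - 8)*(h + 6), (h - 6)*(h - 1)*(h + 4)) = 1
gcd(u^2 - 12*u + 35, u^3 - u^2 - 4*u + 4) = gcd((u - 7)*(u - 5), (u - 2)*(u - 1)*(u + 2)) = 1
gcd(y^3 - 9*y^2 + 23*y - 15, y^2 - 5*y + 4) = y - 1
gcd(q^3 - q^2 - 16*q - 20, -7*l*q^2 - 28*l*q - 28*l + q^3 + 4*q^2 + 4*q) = q^2 + 4*q + 4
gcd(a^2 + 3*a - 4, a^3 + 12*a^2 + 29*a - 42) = a - 1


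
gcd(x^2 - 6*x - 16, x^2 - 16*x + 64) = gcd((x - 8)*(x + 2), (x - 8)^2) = x - 8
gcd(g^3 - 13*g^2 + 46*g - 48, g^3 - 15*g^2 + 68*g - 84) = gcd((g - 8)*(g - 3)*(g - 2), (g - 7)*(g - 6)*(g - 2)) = g - 2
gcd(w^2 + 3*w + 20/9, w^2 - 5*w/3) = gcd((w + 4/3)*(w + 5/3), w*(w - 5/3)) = 1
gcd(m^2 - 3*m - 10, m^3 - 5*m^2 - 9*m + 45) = m - 5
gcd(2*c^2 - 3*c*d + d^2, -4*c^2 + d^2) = 2*c - d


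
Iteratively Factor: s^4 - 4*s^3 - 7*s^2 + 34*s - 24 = (s - 2)*(s^3 - 2*s^2 - 11*s + 12) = (s - 4)*(s - 2)*(s^2 + 2*s - 3) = (s - 4)*(s - 2)*(s + 3)*(s - 1)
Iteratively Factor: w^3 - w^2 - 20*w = (w - 5)*(w^2 + 4*w) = w*(w - 5)*(w + 4)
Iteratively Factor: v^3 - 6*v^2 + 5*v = (v - 5)*(v^2 - v) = (v - 5)*(v - 1)*(v)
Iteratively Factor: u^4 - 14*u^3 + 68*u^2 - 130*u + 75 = (u - 5)*(u^3 - 9*u^2 + 23*u - 15) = (u - 5)^2*(u^2 - 4*u + 3) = (u - 5)^2*(u - 1)*(u - 3)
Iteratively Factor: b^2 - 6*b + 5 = (b - 1)*(b - 5)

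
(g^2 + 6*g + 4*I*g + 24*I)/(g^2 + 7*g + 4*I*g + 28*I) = (g + 6)/(g + 7)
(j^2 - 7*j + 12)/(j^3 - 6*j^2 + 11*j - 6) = (j - 4)/(j^2 - 3*j + 2)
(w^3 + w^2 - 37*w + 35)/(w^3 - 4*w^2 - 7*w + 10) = (w + 7)/(w + 2)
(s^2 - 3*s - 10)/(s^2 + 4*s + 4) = (s - 5)/(s + 2)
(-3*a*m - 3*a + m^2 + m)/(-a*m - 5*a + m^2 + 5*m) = (3*a*m + 3*a - m^2 - m)/(a*m + 5*a - m^2 - 5*m)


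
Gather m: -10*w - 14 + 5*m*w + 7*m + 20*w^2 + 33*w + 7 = m*(5*w + 7) + 20*w^2 + 23*w - 7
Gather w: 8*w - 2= 8*w - 2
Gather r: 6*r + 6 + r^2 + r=r^2 + 7*r + 6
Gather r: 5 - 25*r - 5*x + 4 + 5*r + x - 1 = -20*r - 4*x + 8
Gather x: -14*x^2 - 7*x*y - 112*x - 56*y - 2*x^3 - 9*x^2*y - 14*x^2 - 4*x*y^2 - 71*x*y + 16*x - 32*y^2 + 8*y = -2*x^3 + x^2*(-9*y - 28) + x*(-4*y^2 - 78*y - 96) - 32*y^2 - 48*y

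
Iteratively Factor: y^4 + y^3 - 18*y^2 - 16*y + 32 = (y + 2)*(y^3 - y^2 - 16*y + 16) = (y - 4)*(y + 2)*(y^2 + 3*y - 4) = (y - 4)*(y - 1)*(y + 2)*(y + 4)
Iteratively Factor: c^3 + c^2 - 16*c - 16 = (c + 1)*(c^2 - 16) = (c - 4)*(c + 1)*(c + 4)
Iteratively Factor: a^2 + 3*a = (a + 3)*(a)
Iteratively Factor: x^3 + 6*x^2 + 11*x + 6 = (x + 2)*(x^2 + 4*x + 3) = (x + 2)*(x + 3)*(x + 1)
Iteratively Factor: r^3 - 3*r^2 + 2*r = (r)*(r^2 - 3*r + 2) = r*(r - 2)*(r - 1)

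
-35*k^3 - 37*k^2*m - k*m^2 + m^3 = (-7*k + m)*(k + m)*(5*k + m)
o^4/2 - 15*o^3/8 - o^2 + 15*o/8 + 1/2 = (o/2 + 1/2)*(o - 4)*(o - 1)*(o + 1/4)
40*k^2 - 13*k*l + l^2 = (-8*k + l)*(-5*k + l)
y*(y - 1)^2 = y^3 - 2*y^2 + y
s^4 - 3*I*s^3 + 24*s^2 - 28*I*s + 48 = (s - 6*I)*(s - 2*I)*(s + I)*(s + 4*I)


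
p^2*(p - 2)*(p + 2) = p^4 - 4*p^2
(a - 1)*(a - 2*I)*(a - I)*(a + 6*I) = a^4 - a^3 + 3*I*a^3 + 16*a^2 - 3*I*a^2 - 16*a - 12*I*a + 12*I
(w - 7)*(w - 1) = w^2 - 8*w + 7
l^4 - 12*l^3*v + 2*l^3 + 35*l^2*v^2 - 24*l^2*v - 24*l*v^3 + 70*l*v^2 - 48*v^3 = (l + 2)*(l - 8*v)*(l - 3*v)*(l - v)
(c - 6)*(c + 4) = c^2 - 2*c - 24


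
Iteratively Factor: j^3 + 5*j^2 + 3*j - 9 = (j - 1)*(j^2 + 6*j + 9) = (j - 1)*(j + 3)*(j + 3)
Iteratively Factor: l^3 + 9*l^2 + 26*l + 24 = (l + 4)*(l^2 + 5*l + 6) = (l + 2)*(l + 4)*(l + 3)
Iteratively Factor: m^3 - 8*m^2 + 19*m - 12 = (m - 3)*(m^2 - 5*m + 4) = (m - 3)*(m - 1)*(m - 4)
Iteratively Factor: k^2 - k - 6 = (k - 3)*(k + 2)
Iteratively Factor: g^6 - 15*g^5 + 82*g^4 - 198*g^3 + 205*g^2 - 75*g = (g - 5)*(g^5 - 10*g^4 + 32*g^3 - 38*g^2 + 15*g) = g*(g - 5)*(g^4 - 10*g^3 + 32*g^2 - 38*g + 15) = g*(g - 5)^2*(g^3 - 5*g^2 + 7*g - 3) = g*(g - 5)^2*(g - 1)*(g^2 - 4*g + 3) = g*(g - 5)^2*(g - 1)^2*(g - 3)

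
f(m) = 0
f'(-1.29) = 0.00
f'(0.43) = 0.00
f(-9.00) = 0.00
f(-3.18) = 0.00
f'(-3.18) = 0.00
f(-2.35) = 0.00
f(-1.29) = 0.00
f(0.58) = 0.00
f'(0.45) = 0.00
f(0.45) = 0.00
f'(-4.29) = 0.00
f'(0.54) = 0.00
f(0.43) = 0.00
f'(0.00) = 0.00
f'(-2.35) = 0.00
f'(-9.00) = 0.00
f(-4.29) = 0.00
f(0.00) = 0.00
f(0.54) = 0.00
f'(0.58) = 0.00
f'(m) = 0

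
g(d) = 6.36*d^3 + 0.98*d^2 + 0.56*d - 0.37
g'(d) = 19.08*d^2 + 1.96*d + 0.56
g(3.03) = 187.25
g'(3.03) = 181.67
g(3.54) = 296.03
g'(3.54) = 246.60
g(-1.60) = -24.81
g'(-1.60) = 46.27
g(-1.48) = -19.67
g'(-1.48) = 39.45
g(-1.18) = -10.12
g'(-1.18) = 24.81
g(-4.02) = -399.96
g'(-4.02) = 301.02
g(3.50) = 286.28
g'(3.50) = 241.15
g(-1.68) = -28.70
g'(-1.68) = 51.12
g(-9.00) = -4562.47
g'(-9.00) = 1528.40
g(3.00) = 181.85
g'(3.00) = 178.16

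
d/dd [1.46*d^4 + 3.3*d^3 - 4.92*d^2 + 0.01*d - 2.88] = 5.84*d^3 + 9.9*d^2 - 9.84*d + 0.01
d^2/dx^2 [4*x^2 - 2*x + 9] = 8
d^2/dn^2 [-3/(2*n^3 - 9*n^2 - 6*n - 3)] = 18*((2*n - 3)*(-2*n^3 + 9*n^2 + 6*n + 3) + 12*(-n^2 + 3*n + 1)^2)/(-2*n^3 + 9*n^2 + 6*n + 3)^3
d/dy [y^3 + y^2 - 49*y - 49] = 3*y^2 + 2*y - 49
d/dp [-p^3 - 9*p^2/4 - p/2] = -3*p^2 - 9*p/2 - 1/2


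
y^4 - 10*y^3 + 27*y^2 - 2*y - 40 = (y - 5)*(y - 4)*(y - 2)*(y + 1)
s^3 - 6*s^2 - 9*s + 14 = (s - 7)*(s - 1)*(s + 2)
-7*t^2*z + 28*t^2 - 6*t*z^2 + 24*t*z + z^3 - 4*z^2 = (-7*t + z)*(t + z)*(z - 4)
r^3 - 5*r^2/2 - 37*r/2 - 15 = (r - 6)*(r + 1)*(r + 5/2)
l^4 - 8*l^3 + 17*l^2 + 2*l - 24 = (l - 4)*(l - 3)*(l - 2)*(l + 1)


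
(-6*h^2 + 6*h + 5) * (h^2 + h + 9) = -6*h^4 - 43*h^2 + 59*h + 45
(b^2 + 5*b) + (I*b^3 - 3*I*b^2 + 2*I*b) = I*b^3 + b^2 - 3*I*b^2 + 5*b + 2*I*b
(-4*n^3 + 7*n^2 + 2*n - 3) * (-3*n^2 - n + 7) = 12*n^5 - 17*n^4 - 41*n^3 + 56*n^2 + 17*n - 21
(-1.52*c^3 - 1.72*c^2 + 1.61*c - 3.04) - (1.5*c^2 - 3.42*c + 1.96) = -1.52*c^3 - 3.22*c^2 + 5.03*c - 5.0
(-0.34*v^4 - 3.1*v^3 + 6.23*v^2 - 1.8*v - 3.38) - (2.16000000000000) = -0.34*v^4 - 3.1*v^3 + 6.23*v^2 - 1.8*v - 5.54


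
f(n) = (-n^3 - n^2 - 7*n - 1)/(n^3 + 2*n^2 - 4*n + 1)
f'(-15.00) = -0.01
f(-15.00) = -1.14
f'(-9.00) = -0.08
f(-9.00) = -1.34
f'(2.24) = 1.73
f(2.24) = -2.47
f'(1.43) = 16.88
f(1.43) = -6.97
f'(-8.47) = -0.09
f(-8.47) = -1.38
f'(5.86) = 0.06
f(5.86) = -1.12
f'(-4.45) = -2.26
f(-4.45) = -3.31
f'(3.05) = 0.55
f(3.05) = -1.68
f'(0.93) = 676.83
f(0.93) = 49.39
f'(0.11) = -30.72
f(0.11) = -3.05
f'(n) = (-3*n^2 - 4*n + 4)*(-n^3 - n^2 - 7*n - 1)/(n^3 + 2*n^2 - 4*n + 1)^2 + (-3*n^2 - 2*n - 7)/(n^3 + 2*n^2 - 4*n + 1) = (-n^4 + 22*n^3 + 18*n^2 + 2*n - 11)/(n^6 + 4*n^5 - 4*n^4 - 14*n^3 + 20*n^2 - 8*n + 1)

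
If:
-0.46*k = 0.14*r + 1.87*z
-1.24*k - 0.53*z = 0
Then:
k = -0.42741935483871*z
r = -11.9527649769585*z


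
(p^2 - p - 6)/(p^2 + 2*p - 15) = (p + 2)/(p + 5)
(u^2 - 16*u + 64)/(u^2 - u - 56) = (u - 8)/(u + 7)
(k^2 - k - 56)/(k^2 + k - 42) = (k - 8)/(k - 6)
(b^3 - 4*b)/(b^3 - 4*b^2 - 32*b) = (4 - b^2)/(-b^2 + 4*b + 32)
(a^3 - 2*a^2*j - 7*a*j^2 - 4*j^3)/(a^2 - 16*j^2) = (a^2 + 2*a*j + j^2)/(a + 4*j)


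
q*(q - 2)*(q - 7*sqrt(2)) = q^3 - 7*sqrt(2)*q^2 - 2*q^2 + 14*sqrt(2)*q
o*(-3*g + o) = -3*g*o + o^2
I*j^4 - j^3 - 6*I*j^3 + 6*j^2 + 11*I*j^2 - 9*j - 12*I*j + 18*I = (j - 3)^2*(j + 2*I)*(I*j + 1)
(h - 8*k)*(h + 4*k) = h^2 - 4*h*k - 32*k^2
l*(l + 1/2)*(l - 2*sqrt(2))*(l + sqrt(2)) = l^4 - sqrt(2)*l^3 + l^3/2 - 4*l^2 - sqrt(2)*l^2/2 - 2*l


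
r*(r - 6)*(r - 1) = r^3 - 7*r^2 + 6*r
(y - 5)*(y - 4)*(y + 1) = y^3 - 8*y^2 + 11*y + 20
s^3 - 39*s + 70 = (s - 5)*(s - 2)*(s + 7)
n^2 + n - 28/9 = (n - 4/3)*(n + 7/3)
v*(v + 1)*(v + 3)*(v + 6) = v^4 + 10*v^3 + 27*v^2 + 18*v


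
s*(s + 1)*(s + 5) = s^3 + 6*s^2 + 5*s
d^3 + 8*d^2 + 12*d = d*(d + 2)*(d + 6)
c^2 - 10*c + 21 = (c - 7)*(c - 3)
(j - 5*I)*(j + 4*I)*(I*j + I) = I*j^3 + j^2 + I*j^2 + j + 20*I*j + 20*I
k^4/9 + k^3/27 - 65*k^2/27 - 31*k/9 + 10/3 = (k/3 + 1)^2*(k - 5)*(k - 2/3)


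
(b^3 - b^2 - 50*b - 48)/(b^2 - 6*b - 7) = (b^2 - 2*b - 48)/(b - 7)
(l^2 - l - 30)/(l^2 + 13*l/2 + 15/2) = 2*(l - 6)/(2*l + 3)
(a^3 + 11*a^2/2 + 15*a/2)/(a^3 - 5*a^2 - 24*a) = (a + 5/2)/(a - 8)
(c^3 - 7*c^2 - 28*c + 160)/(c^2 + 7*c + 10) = (c^2 - 12*c + 32)/(c + 2)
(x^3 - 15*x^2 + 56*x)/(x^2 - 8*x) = x - 7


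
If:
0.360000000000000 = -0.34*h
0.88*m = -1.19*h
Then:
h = -1.06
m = 1.43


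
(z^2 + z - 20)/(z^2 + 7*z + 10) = (z - 4)/(z + 2)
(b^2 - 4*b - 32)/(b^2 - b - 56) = (b + 4)/(b + 7)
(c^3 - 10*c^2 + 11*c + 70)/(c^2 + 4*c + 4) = (c^2 - 12*c + 35)/(c + 2)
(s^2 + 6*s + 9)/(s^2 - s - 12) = (s + 3)/(s - 4)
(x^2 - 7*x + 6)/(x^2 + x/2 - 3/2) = 2*(x - 6)/(2*x + 3)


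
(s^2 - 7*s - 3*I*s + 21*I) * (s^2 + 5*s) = s^4 - 2*s^3 - 3*I*s^3 - 35*s^2 + 6*I*s^2 + 105*I*s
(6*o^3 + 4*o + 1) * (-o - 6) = -6*o^4 - 36*o^3 - 4*o^2 - 25*o - 6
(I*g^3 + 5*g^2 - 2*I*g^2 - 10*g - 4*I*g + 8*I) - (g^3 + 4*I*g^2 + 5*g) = -g^3 + I*g^3 + 5*g^2 - 6*I*g^2 - 15*g - 4*I*g + 8*I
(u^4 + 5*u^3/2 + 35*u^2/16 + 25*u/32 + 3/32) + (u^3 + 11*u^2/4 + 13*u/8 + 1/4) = u^4 + 7*u^3/2 + 79*u^2/16 + 77*u/32 + 11/32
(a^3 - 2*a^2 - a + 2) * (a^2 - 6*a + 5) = a^5 - 8*a^4 + 16*a^3 - 2*a^2 - 17*a + 10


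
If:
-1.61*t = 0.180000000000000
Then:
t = -0.11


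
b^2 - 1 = (b - 1)*(b + 1)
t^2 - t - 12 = (t - 4)*(t + 3)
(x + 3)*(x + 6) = x^2 + 9*x + 18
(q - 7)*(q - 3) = q^2 - 10*q + 21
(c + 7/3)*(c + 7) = c^2 + 28*c/3 + 49/3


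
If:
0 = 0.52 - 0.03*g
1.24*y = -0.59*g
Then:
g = 17.33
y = -8.25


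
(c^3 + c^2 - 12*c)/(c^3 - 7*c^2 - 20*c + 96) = c/(c - 8)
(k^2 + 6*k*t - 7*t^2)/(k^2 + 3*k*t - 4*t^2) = (k + 7*t)/(k + 4*t)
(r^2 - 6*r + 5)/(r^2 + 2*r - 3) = (r - 5)/(r + 3)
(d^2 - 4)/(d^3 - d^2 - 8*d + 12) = (d + 2)/(d^2 + d - 6)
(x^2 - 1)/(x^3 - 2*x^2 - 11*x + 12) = (x + 1)/(x^2 - x - 12)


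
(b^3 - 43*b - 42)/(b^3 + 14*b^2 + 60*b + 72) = (b^2 - 6*b - 7)/(b^2 + 8*b + 12)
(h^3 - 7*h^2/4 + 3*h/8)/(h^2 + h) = (8*h^2 - 14*h + 3)/(8*(h + 1))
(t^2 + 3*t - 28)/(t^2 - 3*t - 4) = (t + 7)/(t + 1)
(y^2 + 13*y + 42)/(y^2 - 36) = (y + 7)/(y - 6)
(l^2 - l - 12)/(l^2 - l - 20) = (-l^2 + l + 12)/(-l^2 + l + 20)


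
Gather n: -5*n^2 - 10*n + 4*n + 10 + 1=-5*n^2 - 6*n + 11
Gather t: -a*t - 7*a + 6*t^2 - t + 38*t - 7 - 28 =-7*a + 6*t^2 + t*(37 - a) - 35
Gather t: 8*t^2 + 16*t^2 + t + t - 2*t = 24*t^2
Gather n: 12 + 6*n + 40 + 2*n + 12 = 8*n + 64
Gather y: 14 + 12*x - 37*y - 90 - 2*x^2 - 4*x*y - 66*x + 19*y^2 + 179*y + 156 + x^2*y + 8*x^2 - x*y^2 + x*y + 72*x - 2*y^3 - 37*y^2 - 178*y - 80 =6*x^2 + 18*x - 2*y^3 + y^2*(-x - 18) + y*(x^2 - 3*x - 36)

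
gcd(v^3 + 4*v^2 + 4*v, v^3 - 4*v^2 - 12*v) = v^2 + 2*v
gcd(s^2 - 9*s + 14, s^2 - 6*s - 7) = s - 7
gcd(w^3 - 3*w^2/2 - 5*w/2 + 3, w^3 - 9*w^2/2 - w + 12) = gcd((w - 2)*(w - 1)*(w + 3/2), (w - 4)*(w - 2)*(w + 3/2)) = w^2 - w/2 - 3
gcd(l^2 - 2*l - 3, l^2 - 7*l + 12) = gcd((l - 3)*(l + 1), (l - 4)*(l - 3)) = l - 3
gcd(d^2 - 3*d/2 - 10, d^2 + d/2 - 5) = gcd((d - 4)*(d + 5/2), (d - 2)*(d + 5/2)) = d + 5/2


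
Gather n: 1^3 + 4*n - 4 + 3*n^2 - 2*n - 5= 3*n^2 + 2*n - 8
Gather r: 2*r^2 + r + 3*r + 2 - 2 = 2*r^2 + 4*r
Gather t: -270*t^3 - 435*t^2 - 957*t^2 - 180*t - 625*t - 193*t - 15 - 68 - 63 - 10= -270*t^3 - 1392*t^2 - 998*t - 156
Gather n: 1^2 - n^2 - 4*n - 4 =-n^2 - 4*n - 3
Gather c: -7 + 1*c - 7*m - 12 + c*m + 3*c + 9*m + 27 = c*(m + 4) + 2*m + 8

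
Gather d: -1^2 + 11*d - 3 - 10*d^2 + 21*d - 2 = -10*d^2 + 32*d - 6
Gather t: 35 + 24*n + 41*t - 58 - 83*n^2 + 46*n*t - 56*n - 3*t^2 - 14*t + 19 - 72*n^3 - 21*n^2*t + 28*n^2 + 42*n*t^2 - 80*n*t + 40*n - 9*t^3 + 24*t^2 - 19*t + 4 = -72*n^3 - 55*n^2 + 8*n - 9*t^3 + t^2*(42*n + 21) + t*(-21*n^2 - 34*n + 8)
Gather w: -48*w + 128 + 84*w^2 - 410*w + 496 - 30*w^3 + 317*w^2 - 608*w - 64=-30*w^3 + 401*w^2 - 1066*w + 560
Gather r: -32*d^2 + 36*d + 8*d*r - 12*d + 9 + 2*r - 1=-32*d^2 + 24*d + r*(8*d + 2) + 8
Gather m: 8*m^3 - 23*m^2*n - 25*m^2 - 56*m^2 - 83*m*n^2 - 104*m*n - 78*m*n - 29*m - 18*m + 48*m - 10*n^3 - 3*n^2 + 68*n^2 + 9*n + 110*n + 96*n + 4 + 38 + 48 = 8*m^3 + m^2*(-23*n - 81) + m*(-83*n^2 - 182*n + 1) - 10*n^3 + 65*n^2 + 215*n + 90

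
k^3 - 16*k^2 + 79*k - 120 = (k - 8)*(k - 5)*(k - 3)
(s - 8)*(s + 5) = s^2 - 3*s - 40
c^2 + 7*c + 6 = (c + 1)*(c + 6)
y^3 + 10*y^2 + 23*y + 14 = (y + 1)*(y + 2)*(y + 7)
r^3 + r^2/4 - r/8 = r*(r - 1/4)*(r + 1/2)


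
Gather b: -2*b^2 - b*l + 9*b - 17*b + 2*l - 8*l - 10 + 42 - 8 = -2*b^2 + b*(-l - 8) - 6*l + 24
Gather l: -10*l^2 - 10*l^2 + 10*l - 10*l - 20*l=-20*l^2 - 20*l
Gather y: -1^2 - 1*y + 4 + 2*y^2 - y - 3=2*y^2 - 2*y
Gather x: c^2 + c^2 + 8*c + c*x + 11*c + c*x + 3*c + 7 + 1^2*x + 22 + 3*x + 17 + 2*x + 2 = 2*c^2 + 22*c + x*(2*c + 6) + 48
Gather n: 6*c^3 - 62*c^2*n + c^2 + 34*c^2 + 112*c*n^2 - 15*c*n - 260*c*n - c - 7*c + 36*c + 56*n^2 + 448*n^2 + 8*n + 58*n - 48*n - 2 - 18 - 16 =6*c^3 + 35*c^2 + 28*c + n^2*(112*c + 504) + n*(-62*c^2 - 275*c + 18) - 36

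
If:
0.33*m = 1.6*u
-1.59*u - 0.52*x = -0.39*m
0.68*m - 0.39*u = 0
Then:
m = 0.00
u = 0.00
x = 0.00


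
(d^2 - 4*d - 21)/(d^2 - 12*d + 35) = (d + 3)/(d - 5)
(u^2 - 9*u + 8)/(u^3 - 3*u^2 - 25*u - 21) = (-u^2 + 9*u - 8)/(-u^3 + 3*u^2 + 25*u + 21)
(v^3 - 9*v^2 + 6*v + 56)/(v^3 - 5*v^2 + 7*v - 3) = (v^3 - 9*v^2 + 6*v + 56)/(v^3 - 5*v^2 + 7*v - 3)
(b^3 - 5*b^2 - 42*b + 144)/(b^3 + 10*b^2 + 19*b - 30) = (b^2 - 11*b + 24)/(b^2 + 4*b - 5)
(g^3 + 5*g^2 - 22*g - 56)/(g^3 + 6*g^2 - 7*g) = (g^2 - 2*g - 8)/(g*(g - 1))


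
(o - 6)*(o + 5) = o^2 - o - 30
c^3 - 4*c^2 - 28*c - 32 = (c - 8)*(c + 2)^2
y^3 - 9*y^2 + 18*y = y*(y - 6)*(y - 3)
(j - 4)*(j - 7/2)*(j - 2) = j^3 - 19*j^2/2 + 29*j - 28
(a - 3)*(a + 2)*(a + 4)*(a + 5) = a^4 + 8*a^3 + 5*a^2 - 74*a - 120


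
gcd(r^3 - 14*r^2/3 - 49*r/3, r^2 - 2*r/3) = r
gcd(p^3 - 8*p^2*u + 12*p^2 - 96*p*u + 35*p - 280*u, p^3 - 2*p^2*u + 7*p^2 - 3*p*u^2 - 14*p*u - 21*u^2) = p + 7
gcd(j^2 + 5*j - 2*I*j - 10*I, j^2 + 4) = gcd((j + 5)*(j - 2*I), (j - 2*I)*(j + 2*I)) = j - 2*I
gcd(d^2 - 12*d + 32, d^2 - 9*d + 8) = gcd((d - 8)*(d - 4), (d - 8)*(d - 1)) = d - 8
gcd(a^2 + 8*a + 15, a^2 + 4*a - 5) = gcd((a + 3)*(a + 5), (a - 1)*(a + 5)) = a + 5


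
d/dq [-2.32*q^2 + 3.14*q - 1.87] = 3.14 - 4.64*q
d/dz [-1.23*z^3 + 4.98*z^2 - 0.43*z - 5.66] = -3.69*z^2 + 9.96*z - 0.43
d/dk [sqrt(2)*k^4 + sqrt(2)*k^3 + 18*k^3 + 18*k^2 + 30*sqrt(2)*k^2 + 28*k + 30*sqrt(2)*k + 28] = 4*sqrt(2)*k^3 + 3*sqrt(2)*k^2 + 54*k^2 + 36*k + 60*sqrt(2)*k + 28 + 30*sqrt(2)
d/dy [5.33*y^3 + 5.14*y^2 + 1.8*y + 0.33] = 15.99*y^2 + 10.28*y + 1.8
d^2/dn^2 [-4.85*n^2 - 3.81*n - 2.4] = -9.70000000000000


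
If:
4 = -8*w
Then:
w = -1/2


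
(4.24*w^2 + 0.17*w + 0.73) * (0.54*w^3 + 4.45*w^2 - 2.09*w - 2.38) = 2.2896*w^5 + 18.9598*w^4 - 7.7109*w^3 - 7.198*w^2 - 1.9303*w - 1.7374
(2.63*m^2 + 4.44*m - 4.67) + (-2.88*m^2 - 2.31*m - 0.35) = -0.25*m^2 + 2.13*m - 5.02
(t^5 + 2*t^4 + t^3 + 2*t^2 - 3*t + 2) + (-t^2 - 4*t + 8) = t^5 + 2*t^4 + t^3 + t^2 - 7*t + 10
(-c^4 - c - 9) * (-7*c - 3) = 7*c^5 + 3*c^4 + 7*c^2 + 66*c + 27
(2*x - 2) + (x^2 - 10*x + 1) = x^2 - 8*x - 1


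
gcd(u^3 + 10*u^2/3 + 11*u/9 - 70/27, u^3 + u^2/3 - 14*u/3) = u + 7/3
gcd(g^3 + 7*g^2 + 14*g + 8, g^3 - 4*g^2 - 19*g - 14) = g^2 + 3*g + 2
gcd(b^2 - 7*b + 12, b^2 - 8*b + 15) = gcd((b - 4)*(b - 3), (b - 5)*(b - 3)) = b - 3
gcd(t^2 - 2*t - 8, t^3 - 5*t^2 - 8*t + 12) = t + 2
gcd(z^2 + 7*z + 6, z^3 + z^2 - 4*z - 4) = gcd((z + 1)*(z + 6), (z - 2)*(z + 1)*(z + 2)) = z + 1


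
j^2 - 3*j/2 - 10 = (j - 4)*(j + 5/2)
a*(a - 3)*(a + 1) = a^3 - 2*a^2 - 3*a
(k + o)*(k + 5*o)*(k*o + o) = k^3*o + 6*k^2*o^2 + k^2*o + 5*k*o^3 + 6*k*o^2 + 5*o^3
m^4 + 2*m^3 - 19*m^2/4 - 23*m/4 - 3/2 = (m - 2)*(m + 1/2)^2*(m + 3)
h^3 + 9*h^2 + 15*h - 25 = (h - 1)*(h + 5)^2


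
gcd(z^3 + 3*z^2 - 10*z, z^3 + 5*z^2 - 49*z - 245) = z + 5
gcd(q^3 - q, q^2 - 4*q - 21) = 1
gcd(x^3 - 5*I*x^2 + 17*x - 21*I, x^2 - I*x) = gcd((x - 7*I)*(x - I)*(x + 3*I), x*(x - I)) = x - I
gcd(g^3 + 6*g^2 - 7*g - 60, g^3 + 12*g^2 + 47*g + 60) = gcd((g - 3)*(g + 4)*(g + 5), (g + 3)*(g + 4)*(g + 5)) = g^2 + 9*g + 20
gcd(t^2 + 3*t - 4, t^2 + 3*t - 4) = t^2 + 3*t - 4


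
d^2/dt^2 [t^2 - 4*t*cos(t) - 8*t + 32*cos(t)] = 4*t*cos(t) + 8*sin(t) - 32*cos(t) + 2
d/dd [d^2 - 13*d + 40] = 2*d - 13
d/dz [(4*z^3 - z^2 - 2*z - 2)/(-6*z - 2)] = (-24*z^3 - 9*z^2 + 2*z - 4)/(2*(9*z^2 + 6*z + 1))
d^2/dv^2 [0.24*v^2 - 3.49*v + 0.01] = 0.480000000000000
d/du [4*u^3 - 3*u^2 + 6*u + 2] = 12*u^2 - 6*u + 6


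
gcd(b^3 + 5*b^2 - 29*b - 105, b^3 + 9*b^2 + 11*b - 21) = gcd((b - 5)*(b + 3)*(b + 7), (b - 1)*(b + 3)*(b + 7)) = b^2 + 10*b + 21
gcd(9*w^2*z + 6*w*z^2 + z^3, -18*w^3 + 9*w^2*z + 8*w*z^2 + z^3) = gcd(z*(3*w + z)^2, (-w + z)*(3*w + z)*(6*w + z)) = 3*w + z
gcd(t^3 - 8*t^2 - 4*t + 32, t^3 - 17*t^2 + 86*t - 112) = t^2 - 10*t + 16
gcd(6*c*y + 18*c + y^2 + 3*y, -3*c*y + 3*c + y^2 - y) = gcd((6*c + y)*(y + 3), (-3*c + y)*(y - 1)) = 1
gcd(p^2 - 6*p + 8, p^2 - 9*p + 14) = p - 2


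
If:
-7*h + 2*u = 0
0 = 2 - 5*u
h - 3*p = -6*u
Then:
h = 4/35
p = 88/105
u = 2/5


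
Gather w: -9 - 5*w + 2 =-5*w - 7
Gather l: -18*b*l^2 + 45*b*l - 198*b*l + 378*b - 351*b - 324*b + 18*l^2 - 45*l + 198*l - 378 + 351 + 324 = -297*b + l^2*(18 - 18*b) + l*(153 - 153*b) + 297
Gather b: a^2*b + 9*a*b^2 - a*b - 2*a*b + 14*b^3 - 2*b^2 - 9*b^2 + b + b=14*b^3 + b^2*(9*a - 11) + b*(a^2 - 3*a + 2)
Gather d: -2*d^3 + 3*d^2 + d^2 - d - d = -2*d^3 + 4*d^2 - 2*d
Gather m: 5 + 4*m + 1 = 4*m + 6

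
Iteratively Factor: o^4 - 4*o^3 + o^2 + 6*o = (o - 3)*(o^3 - o^2 - 2*o) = (o - 3)*(o - 2)*(o^2 + o) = o*(o - 3)*(o - 2)*(o + 1)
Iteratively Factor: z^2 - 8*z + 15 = (z - 5)*(z - 3)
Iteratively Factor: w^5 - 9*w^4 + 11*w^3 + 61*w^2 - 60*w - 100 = (w - 5)*(w^4 - 4*w^3 - 9*w^2 + 16*w + 20) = (w - 5)*(w - 2)*(w^3 - 2*w^2 - 13*w - 10) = (w - 5)*(w - 2)*(w + 1)*(w^2 - 3*w - 10) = (w - 5)^2*(w - 2)*(w + 1)*(w + 2)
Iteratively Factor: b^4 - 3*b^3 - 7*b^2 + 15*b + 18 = (b + 2)*(b^3 - 5*b^2 + 3*b + 9) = (b - 3)*(b + 2)*(b^2 - 2*b - 3) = (b - 3)^2*(b + 2)*(b + 1)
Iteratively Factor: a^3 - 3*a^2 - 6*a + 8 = (a - 4)*(a^2 + a - 2) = (a - 4)*(a + 2)*(a - 1)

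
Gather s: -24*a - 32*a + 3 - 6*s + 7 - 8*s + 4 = -56*a - 14*s + 14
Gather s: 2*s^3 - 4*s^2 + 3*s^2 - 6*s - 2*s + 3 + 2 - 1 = 2*s^3 - s^2 - 8*s + 4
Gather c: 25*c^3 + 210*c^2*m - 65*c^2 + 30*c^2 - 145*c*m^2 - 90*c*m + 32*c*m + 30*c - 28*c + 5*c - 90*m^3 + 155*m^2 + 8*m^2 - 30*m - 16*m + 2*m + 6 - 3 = 25*c^3 + c^2*(210*m - 35) + c*(-145*m^2 - 58*m + 7) - 90*m^3 + 163*m^2 - 44*m + 3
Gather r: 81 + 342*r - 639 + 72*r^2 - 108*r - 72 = 72*r^2 + 234*r - 630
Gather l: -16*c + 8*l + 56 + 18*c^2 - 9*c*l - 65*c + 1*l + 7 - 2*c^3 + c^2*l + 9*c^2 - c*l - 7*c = -2*c^3 + 27*c^2 - 88*c + l*(c^2 - 10*c + 9) + 63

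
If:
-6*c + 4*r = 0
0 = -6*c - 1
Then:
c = -1/6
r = -1/4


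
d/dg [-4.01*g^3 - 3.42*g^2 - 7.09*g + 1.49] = -12.03*g^2 - 6.84*g - 7.09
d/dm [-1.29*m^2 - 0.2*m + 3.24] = -2.58*m - 0.2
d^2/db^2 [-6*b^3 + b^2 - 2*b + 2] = 2 - 36*b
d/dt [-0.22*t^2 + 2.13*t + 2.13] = 2.13 - 0.44*t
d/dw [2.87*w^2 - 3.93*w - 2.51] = 5.74*w - 3.93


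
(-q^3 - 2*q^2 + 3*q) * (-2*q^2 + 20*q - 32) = 2*q^5 - 16*q^4 - 14*q^3 + 124*q^2 - 96*q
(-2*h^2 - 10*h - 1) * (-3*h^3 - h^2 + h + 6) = 6*h^5 + 32*h^4 + 11*h^3 - 21*h^2 - 61*h - 6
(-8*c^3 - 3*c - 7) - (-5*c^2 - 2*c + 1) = -8*c^3 + 5*c^2 - c - 8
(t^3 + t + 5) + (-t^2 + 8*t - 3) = t^3 - t^2 + 9*t + 2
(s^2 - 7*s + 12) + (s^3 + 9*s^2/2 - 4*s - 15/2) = s^3 + 11*s^2/2 - 11*s + 9/2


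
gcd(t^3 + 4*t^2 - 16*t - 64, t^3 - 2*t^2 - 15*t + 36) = t + 4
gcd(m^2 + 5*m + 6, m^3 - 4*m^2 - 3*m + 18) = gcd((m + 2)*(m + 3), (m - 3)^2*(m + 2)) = m + 2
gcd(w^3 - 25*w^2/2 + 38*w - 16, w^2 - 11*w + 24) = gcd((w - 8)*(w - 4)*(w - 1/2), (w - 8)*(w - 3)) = w - 8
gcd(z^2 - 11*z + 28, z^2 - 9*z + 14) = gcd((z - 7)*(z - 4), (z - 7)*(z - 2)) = z - 7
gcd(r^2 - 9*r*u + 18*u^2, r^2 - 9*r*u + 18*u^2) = r^2 - 9*r*u + 18*u^2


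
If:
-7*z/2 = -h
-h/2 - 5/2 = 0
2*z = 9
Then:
No Solution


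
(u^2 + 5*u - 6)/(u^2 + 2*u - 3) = (u + 6)/(u + 3)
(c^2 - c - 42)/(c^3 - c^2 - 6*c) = (-c^2 + c + 42)/(c*(-c^2 + c + 6))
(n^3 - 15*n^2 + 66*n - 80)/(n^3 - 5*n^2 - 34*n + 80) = (n - 5)/(n + 5)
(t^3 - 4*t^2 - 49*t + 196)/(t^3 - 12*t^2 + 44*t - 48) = (t^2 - 49)/(t^2 - 8*t + 12)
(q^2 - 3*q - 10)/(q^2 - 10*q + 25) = (q + 2)/(q - 5)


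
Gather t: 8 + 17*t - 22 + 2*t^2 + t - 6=2*t^2 + 18*t - 20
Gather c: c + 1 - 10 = c - 9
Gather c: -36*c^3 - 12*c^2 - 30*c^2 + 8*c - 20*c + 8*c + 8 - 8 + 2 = -36*c^3 - 42*c^2 - 4*c + 2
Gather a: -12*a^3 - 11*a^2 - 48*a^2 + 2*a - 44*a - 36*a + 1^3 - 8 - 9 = -12*a^3 - 59*a^2 - 78*a - 16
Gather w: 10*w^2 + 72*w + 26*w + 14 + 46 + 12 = 10*w^2 + 98*w + 72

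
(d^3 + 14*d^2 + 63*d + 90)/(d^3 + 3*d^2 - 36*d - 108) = (d + 5)/(d - 6)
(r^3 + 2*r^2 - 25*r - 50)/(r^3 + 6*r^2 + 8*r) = (r^2 - 25)/(r*(r + 4))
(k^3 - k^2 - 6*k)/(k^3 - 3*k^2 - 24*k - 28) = k*(k - 3)/(k^2 - 5*k - 14)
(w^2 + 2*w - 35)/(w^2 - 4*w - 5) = (w + 7)/(w + 1)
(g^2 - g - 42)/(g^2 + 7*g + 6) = (g - 7)/(g + 1)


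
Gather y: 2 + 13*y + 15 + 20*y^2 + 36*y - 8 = 20*y^2 + 49*y + 9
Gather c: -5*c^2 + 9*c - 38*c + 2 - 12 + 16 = -5*c^2 - 29*c + 6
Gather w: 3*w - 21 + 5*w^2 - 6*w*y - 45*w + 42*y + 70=5*w^2 + w*(-6*y - 42) + 42*y + 49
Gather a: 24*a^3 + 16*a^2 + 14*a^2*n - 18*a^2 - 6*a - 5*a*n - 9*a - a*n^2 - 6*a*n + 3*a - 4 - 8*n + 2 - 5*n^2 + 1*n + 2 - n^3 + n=24*a^3 + a^2*(14*n - 2) + a*(-n^2 - 11*n - 12) - n^3 - 5*n^2 - 6*n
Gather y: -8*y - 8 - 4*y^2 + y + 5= -4*y^2 - 7*y - 3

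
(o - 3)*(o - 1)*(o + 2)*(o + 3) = o^4 + o^3 - 11*o^2 - 9*o + 18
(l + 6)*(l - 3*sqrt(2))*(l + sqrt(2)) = l^3 - 2*sqrt(2)*l^2 + 6*l^2 - 12*sqrt(2)*l - 6*l - 36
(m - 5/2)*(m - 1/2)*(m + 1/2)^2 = m^4 - 2*m^3 - 3*m^2/2 + m/2 + 5/16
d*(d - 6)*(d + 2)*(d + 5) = d^4 + d^3 - 32*d^2 - 60*d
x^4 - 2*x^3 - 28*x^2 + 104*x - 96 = (x - 4)*(x - 2)^2*(x + 6)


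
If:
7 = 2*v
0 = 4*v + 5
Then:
No Solution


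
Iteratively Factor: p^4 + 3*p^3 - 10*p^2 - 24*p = (p + 2)*(p^3 + p^2 - 12*p) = (p + 2)*(p + 4)*(p^2 - 3*p) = (p - 3)*(p + 2)*(p + 4)*(p)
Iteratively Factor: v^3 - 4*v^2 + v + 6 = (v + 1)*(v^2 - 5*v + 6) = (v - 3)*(v + 1)*(v - 2)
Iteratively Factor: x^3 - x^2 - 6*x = (x + 2)*(x^2 - 3*x) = (x - 3)*(x + 2)*(x)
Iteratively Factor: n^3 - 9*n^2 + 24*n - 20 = (n - 5)*(n^2 - 4*n + 4) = (n - 5)*(n - 2)*(n - 2)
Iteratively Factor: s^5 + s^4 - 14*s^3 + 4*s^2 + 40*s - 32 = (s - 1)*(s^4 + 2*s^3 - 12*s^2 - 8*s + 32) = (s - 2)*(s - 1)*(s^3 + 4*s^2 - 4*s - 16) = (s - 2)^2*(s - 1)*(s^2 + 6*s + 8) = (s - 2)^2*(s - 1)*(s + 4)*(s + 2)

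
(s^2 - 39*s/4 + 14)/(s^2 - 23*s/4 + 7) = (s - 8)/(s - 4)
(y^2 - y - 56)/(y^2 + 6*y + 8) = (y^2 - y - 56)/(y^2 + 6*y + 8)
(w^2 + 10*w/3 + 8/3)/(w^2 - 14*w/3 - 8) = (w + 2)/(w - 6)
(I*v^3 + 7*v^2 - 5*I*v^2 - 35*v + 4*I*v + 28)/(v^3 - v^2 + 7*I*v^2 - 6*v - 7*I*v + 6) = (I*v^2 + v*(7 - 4*I) - 28)/(v^2 + 7*I*v - 6)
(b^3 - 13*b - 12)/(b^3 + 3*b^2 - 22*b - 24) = (b + 3)/(b + 6)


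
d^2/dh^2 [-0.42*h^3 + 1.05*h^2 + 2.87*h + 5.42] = 2.1 - 2.52*h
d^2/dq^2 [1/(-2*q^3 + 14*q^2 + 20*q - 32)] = ((3*q - 7)*(q^3 - 7*q^2 - 10*q + 16) - (-3*q^2 + 14*q + 10)^2)/(q^3 - 7*q^2 - 10*q + 16)^3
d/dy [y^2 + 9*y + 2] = 2*y + 9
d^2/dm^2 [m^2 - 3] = 2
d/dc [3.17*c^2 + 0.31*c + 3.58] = 6.34*c + 0.31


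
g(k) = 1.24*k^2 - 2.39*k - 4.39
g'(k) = 2.48*k - 2.39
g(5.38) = 18.64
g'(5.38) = 10.95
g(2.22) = -3.58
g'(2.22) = 3.12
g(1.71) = -4.85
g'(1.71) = 1.85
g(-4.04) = 25.50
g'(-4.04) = -12.41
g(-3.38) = 17.85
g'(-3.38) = -10.77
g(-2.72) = 11.28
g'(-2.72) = -9.14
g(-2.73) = 11.38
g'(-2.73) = -9.16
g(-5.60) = 47.88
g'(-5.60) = -16.28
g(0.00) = -4.39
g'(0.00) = -2.39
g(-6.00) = 54.59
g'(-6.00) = -17.27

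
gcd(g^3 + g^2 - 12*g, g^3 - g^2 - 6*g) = g^2 - 3*g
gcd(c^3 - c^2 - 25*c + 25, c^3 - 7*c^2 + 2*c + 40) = c - 5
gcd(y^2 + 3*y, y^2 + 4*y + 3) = y + 3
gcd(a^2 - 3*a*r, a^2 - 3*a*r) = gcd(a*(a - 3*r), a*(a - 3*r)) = -a^2 + 3*a*r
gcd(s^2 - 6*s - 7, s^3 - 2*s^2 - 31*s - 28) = s^2 - 6*s - 7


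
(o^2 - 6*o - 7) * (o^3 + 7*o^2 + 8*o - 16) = o^5 + o^4 - 41*o^3 - 113*o^2 + 40*o + 112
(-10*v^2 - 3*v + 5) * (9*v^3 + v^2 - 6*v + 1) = -90*v^5 - 37*v^4 + 102*v^3 + 13*v^2 - 33*v + 5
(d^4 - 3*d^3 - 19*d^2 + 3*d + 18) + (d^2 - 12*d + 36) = d^4 - 3*d^3 - 18*d^2 - 9*d + 54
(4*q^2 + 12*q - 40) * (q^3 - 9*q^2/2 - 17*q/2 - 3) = 4*q^5 - 6*q^4 - 128*q^3 + 66*q^2 + 304*q + 120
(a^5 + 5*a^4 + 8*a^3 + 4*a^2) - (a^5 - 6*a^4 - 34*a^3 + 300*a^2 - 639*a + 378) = 11*a^4 + 42*a^3 - 296*a^2 + 639*a - 378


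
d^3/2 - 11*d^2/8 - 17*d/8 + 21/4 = (d/2 + 1)*(d - 3)*(d - 7/4)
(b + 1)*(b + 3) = b^2 + 4*b + 3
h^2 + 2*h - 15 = (h - 3)*(h + 5)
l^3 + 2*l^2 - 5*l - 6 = (l - 2)*(l + 1)*(l + 3)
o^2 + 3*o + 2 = (o + 1)*(o + 2)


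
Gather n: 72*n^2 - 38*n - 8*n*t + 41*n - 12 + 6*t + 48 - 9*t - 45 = 72*n^2 + n*(3 - 8*t) - 3*t - 9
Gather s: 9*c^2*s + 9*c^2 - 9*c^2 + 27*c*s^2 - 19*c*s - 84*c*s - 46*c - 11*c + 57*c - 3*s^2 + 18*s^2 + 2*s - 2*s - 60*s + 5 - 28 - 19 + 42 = s^2*(27*c + 15) + s*(9*c^2 - 103*c - 60)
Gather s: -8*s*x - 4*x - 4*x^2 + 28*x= -8*s*x - 4*x^2 + 24*x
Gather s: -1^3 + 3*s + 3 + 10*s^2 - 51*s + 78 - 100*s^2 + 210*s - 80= -90*s^2 + 162*s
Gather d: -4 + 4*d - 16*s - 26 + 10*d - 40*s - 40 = 14*d - 56*s - 70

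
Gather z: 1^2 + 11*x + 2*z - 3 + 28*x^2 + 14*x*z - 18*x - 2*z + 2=28*x^2 + 14*x*z - 7*x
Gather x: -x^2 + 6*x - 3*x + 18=-x^2 + 3*x + 18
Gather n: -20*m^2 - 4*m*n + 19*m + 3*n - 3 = -20*m^2 + 19*m + n*(3 - 4*m) - 3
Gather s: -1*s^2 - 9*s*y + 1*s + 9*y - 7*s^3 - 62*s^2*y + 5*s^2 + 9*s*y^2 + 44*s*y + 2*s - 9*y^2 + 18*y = -7*s^3 + s^2*(4 - 62*y) + s*(9*y^2 + 35*y + 3) - 9*y^2 + 27*y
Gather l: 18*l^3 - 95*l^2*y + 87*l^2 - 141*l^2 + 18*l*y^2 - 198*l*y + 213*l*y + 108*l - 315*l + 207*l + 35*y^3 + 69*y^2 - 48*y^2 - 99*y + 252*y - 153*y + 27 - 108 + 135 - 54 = 18*l^3 + l^2*(-95*y - 54) + l*(18*y^2 + 15*y) + 35*y^3 + 21*y^2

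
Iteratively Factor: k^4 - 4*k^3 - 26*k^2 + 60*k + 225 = (k - 5)*(k^3 + k^2 - 21*k - 45) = (k - 5)^2*(k^2 + 6*k + 9) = (k - 5)^2*(k + 3)*(k + 3)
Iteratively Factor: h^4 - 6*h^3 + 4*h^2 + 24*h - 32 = (h + 2)*(h^3 - 8*h^2 + 20*h - 16) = (h - 2)*(h + 2)*(h^2 - 6*h + 8) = (h - 2)^2*(h + 2)*(h - 4)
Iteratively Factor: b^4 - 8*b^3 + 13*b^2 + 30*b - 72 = (b - 4)*(b^3 - 4*b^2 - 3*b + 18) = (b - 4)*(b - 3)*(b^2 - b - 6) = (b - 4)*(b - 3)*(b + 2)*(b - 3)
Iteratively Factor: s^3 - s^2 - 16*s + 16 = (s - 1)*(s^2 - 16) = (s - 1)*(s + 4)*(s - 4)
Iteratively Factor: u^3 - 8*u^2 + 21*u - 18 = (u - 3)*(u^2 - 5*u + 6) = (u - 3)^2*(u - 2)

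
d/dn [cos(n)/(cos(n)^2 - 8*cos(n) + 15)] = (cos(n)^2 - 15)*sin(n)/((cos(n) - 5)^2*(cos(n) - 3)^2)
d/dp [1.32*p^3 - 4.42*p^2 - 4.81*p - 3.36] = 3.96*p^2 - 8.84*p - 4.81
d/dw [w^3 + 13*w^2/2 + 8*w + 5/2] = 3*w^2 + 13*w + 8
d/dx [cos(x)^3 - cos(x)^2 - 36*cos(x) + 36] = (-3*cos(x)^2 + 2*cos(x) + 36)*sin(x)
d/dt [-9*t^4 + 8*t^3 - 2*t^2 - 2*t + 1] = -36*t^3 + 24*t^2 - 4*t - 2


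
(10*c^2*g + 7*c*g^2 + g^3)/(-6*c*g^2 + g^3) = (-10*c^2 - 7*c*g - g^2)/(g*(6*c - g))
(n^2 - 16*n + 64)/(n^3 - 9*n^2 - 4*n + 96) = (n - 8)/(n^2 - n - 12)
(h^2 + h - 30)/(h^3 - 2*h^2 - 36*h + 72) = (h - 5)/(h^2 - 8*h + 12)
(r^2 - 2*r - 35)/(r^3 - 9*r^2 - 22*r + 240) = (r - 7)/(r^2 - 14*r + 48)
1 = 1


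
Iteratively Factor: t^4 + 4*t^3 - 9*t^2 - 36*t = (t - 3)*(t^3 + 7*t^2 + 12*t) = (t - 3)*(t + 3)*(t^2 + 4*t) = (t - 3)*(t + 3)*(t + 4)*(t)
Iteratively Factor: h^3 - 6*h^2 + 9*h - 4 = (h - 1)*(h^2 - 5*h + 4) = (h - 1)^2*(h - 4)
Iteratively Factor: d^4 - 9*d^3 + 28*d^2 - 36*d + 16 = (d - 2)*(d^3 - 7*d^2 + 14*d - 8) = (d - 2)*(d - 1)*(d^2 - 6*d + 8) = (d - 4)*(d - 2)*(d - 1)*(d - 2)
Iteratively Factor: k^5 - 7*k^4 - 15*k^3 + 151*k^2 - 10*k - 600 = (k + 2)*(k^4 - 9*k^3 + 3*k^2 + 145*k - 300) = (k + 2)*(k + 4)*(k^3 - 13*k^2 + 55*k - 75) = (k - 5)*(k + 2)*(k + 4)*(k^2 - 8*k + 15) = (k - 5)*(k - 3)*(k + 2)*(k + 4)*(k - 5)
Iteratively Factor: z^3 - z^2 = (z)*(z^2 - z) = z*(z - 1)*(z)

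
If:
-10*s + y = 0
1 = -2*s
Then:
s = -1/2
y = -5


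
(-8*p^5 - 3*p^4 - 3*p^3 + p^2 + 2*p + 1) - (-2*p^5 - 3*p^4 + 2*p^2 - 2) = -6*p^5 - 3*p^3 - p^2 + 2*p + 3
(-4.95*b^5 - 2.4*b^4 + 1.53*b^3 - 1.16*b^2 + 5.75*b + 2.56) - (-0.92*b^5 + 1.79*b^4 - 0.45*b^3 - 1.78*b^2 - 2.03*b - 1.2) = -4.03*b^5 - 4.19*b^4 + 1.98*b^3 + 0.62*b^2 + 7.78*b + 3.76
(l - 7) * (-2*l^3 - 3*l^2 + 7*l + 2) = -2*l^4 + 11*l^3 + 28*l^2 - 47*l - 14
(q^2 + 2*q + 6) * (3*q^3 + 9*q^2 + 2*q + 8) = 3*q^5 + 15*q^4 + 38*q^3 + 66*q^2 + 28*q + 48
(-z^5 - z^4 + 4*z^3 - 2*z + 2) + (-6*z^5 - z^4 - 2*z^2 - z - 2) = -7*z^5 - 2*z^4 + 4*z^3 - 2*z^2 - 3*z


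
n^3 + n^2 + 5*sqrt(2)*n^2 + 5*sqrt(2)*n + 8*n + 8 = (n + 1)*(n + sqrt(2))*(n + 4*sqrt(2))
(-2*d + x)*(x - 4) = -2*d*x + 8*d + x^2 - 4*x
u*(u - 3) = u^2 - 3*u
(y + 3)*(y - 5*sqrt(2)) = y^2 - 5*sqrt(2)*y + 3*y - 15*sqrt(2)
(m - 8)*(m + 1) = m^2 - 7*m - 8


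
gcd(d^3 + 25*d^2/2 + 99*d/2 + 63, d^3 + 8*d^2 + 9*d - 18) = d^2 + 9*d + 18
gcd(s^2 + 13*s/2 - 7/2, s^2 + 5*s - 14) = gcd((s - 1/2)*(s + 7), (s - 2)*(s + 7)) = s + 7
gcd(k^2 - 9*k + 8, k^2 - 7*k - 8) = k - 8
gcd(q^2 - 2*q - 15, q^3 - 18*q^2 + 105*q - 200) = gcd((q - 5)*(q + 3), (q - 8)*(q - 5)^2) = q - 5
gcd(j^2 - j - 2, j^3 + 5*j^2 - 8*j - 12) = j^2 - j - 2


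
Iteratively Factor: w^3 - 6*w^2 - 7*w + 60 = (w + 3)*(w^2 - 9*w + 20) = (w - 5)*(w + 3)*(w - 4)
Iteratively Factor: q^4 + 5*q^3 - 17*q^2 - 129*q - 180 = (q + 3)*(q^3 + 2*q^2 - 23*q - 60) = (q + 3)^2*(q^2 - q - 20) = (q - 5)*(q + 3)^2*(q + 4)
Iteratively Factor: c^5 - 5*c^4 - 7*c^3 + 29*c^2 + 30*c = (c - 5)*(c^4 - 7*c^2 - 6*c) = (c - 5)*(c - 3)*(c^3 + 3*c^2 + 2*c) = (c - 5)*(c - 3)*(c + 2)*(c^2 + c) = (c - 5)*(c - 3)*(c + 1)*(c + 2)*(c)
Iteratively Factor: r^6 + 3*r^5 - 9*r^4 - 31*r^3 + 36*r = (r)*(r^5 + 3*r^4 - 9*r^3 - 31*r^2 + 36) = r*(r - 3)*(r^4 + 6*r^3 + 9*r^2 - 4*r - 12) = r*(r - 3)*(r + 3)*(r^3 + 3*r^2 - 4) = r*(r - 3)*(r - 1)*(r + 3)*(r^2 + 4*r + 4) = r*(r - 3)*(r - 1)*(r + 2)*(r + 3)*(r + 2)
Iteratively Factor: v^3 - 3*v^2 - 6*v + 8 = (v - 4)*(v^2 + v - 2) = (v - 4)*(v - 1)*(v + 2)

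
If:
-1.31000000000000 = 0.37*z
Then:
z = -3.54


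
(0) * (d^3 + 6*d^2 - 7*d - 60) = 0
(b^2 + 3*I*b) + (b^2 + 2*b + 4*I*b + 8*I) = 2*b^2 + 2*b + 7*I*b + 8*I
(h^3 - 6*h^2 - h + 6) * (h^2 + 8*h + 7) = h^5 + 2*h^4 - 42*h^3 - 44*h^2 + 41*h + 42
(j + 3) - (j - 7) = 10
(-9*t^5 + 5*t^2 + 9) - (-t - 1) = -9*t^5 + 5*t^2 + t + 10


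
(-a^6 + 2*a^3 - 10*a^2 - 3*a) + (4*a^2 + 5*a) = -a^6 + 2*a^3 - 6*a^2 + 2*a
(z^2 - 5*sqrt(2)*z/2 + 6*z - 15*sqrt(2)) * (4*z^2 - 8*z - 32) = 4*z^4 - 10*sqrt(2)*z^3 + 16*z^3 - 80*z^2 - 40*sqrt(2)*z^2 - 192*z + 200*sqrt(2)*z + 480*sqrt(2)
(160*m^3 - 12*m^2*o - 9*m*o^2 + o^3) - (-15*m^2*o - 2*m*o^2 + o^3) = 160*m^3 + 3*m^2*o - 7*m*o^2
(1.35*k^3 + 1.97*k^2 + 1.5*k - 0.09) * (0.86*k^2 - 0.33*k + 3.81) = 1.161*k^5 + 1.2487*k^4 + 5.7834*k^3 + 6.9333*k^2 + 5.7447*k - 0.3429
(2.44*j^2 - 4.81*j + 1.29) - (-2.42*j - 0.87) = 2.44*j^2 - 2.39*j + 2.16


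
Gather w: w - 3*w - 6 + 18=12 - 2*w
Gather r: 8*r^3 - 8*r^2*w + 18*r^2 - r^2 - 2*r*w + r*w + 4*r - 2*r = 8*r^3 + r^2*(17 - 8*w) + r*(2 - w)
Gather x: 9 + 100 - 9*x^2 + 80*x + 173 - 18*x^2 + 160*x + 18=-27*x^2 + 240*x + 300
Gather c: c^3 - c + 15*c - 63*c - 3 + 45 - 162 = c^3 - 49*c - 120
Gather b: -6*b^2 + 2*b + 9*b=-6*b^2 + 11*b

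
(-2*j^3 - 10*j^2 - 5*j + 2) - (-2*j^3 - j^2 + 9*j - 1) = -9*j^2 - 14*j + 3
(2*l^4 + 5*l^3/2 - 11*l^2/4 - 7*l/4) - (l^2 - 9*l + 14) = 2*l^4 + 5*l^3/2 - 15*l^2/4 + 29*l/4 - 14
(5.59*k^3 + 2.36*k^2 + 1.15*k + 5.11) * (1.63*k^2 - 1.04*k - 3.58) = 9.1117*k^5 - 1.9668*k^4 - 20.5921*k^3 - 1.3155*k^2 - 9.4314*k - 18.2938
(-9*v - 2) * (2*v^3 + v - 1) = -18*v^4 - 4*v^3 - 9*v^2 + 7*v + 2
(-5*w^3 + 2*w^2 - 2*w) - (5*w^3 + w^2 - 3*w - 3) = -10*w^3 + w^2 + w + 3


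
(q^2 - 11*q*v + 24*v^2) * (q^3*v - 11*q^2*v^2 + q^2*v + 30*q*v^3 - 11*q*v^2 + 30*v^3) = q^5*v - 22*q^4*v^2 + q^4*v + 175*q^3*v^3 - 22*q^3*v^2 - 594*q^2*v^4 + 175*q^2*v^3 + 720*q*v^5 - 594*q*v^4 + 720*v^5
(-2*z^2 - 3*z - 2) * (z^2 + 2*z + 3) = -2*z^4 - 7*z^3 - 14*z^2 - 13*z - 6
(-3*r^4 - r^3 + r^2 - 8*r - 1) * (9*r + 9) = -27*r^5 - 36*r^4 - 63*r^2 - 81*r - 9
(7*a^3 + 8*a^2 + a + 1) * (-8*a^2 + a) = -56*a^5 - 57*a^4 - 7*a^2 + a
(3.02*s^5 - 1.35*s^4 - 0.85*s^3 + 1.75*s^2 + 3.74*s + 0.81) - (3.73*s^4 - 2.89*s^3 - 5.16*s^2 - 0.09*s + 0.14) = 3.02*s^5 - 5.08*s^4 + 2.04*s^3 + 6.91*s^2 + 3.83*s + 0.67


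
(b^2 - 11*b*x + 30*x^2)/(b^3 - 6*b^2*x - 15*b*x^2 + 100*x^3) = (-b + 6*x)/(-b^2 + b*x + 20*x^2)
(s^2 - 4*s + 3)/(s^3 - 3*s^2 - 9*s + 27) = (s - 1)/(s^2 - 9)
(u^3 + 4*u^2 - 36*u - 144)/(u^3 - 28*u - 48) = (u + 6)/(u + 2)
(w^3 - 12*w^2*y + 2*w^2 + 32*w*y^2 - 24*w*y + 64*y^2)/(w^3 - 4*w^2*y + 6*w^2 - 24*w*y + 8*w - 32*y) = (w - 8*y)/(w + 4)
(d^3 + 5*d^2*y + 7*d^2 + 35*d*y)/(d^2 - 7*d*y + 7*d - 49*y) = d*(-d - 5*y)/(-d + 7*y)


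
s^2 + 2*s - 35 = (s - 5)*(s + 7)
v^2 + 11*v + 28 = (v + 4)*(v + 7)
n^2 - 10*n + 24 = (n - 6)*(n - 4)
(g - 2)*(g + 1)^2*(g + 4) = g^4 + 4*g^3 - 3*g^2 - 14*g - 8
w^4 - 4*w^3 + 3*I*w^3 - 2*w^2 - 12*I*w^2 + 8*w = w*(w - 4)*(w + I)*(w + 2*I)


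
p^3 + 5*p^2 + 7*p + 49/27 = (p + 1/3)*(p + 7/3)^2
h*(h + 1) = h^2 + h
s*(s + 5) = s^2 + 5*s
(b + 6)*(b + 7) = b^2 + 13*b + 42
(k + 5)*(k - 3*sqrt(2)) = k^2 - 3*sqrt(2)*k + 5*k - 15*sqrt(2)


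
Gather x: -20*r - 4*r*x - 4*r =-4*r*x - 24*r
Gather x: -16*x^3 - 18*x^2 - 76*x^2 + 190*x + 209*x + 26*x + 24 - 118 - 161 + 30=-16*x^3 - 94*x^2 + 425*x - 225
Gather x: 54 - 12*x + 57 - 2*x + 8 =119 - 14*x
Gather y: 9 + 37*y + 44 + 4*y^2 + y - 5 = 4*y^2 + 38*y + 48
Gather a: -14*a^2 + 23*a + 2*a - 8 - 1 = -14*a^2 + 25*a - 9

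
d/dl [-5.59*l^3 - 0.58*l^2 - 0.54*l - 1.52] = -16.77*l^2 - 1.16*l - 0.54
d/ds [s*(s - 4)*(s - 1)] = 3*s^2 - 10*s + 4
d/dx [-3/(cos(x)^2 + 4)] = -12*sin(2*x)/(cos(2*x) + 9)^2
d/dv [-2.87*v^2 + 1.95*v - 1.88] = 1.95 - 5.74*v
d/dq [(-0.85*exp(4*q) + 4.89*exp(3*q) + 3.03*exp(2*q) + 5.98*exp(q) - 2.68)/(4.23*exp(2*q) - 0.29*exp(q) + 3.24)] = (-7.191*exp(5*q) + 21.4242*exp(4*q) - 13.8522*exp(3*q) + 21.3567*exp(2*q) + 42.3072*exp(q) + 18.598)*exp(q)/(17.8929*exp(4*q) - 2.4534*exp(3*q) + 27.4945*exp(2*q) - 1.8792*exp(q) + 10.4976)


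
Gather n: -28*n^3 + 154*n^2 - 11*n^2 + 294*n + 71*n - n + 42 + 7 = -28*n^3 + 143*n^2 + 364*n + 49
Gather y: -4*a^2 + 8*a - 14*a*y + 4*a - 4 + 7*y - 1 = -4*a^2 + 12*a + y*(7 - 14*a) - 5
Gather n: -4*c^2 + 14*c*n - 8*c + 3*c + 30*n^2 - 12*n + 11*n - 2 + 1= -4*c^2 - 5*c + 30*n^2 + n*(14*c - 1) - 1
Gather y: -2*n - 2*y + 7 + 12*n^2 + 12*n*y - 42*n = 12*n^2 - 44*n + y*(12*n - 2) + 7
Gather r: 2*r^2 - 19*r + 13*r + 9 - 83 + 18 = 2*r^2 - 6*r - 56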